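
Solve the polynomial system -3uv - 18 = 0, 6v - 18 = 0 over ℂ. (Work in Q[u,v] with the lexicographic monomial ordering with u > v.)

{(-2, 3)}

Compute a lex Gröbner basis by Buchberger's algorithm.
f_1 = -3uv - 18, LT = uv.
f_2 = 6v - 18, LT = v.

S(f_1,f_2): lcm = uv. S = 3u + 6.
  leading term u: no divisor's leading term divides it; move 3u to the remainder.
  leading term 1: no divisor's leading term divides it; move 6 to the remainder.
  remainder 3u + 6 ≠ 0; add h_3 = 3u + 6 to the basis.

The other S-polynomials (S(f_1,h_3), S(f_2,h_3)) all reduce to 0 modulo the current basis, so we have a Gröbner basis.
Inter-reduce: drop elements whose leading term is divisible by another's, tail-reduce, and make monic.
Reduced Gröbner basis: {u + 2, v - 3}.

The lex basis is triangular: the last element involves only v. Solving v - 3 = 0 gives v ∈ {3}; substituting each value into the earlier elements determines the remaining variables.
  v = 3: the earlier basis element becomes u + 2 = 0, giving u = -2 — point (-2, 3).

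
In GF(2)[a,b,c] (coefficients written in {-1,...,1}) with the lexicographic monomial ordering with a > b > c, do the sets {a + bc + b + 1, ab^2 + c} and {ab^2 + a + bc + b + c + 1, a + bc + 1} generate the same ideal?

Equality of ideals is decidable: compute both reduced Gröbner bases (unique for the ordering) and check whether they agree.
Buchberger on the first generating set:
f_1 = a + bc + b + 1, LT = a.
f_2 = ab^2 + c, LT = ab^2.

S(f_1,f_2): lcm = ab^2. S = b^3c + b^3 + b^2 + c.
  leading term b^3c: no divisor's leading term divides it; move b^3c to the remainder.
  leading term b^3: no divisor's leading term divides it; move b^3 to the remainder.
  leading term b^2: no divisor's leading term divides it; move b^2 to the remainder.
  leading term c: no divisor's leading term divides it; move c to the remainder.
  remainder b^3c + b^3 + b^2 + c ≠ 0; add g_3 = b^3c + b^3 + b^2 + c to the basis.

The other S-polynomials (S(f_1,g_3), S(f_2,g_3)) all reduce to 0 modulo the current basis, so we have a Gröbner basis.
Inter-reduce: drop elements whose leading term is divisible by another's, tail-reduce, and make monic.
Reduced Gröbner basis: {a + bc + b + 1, b^3c + b^3 + b^2 + c}.

Buchberger on the second generating set:
h_1 = ab^2 + a + bc + b + c + 1, LT = ab^2.
h_2 = a + bc + 1, LT = a.

S(h_1,h_2): lcm = ab^2. S = a + b^3c + b^2 + bc + b + c + 1.
  leading term a: subtract (1)·h_2 from a + b^3c + b^2 + bc + b + c + 1 → b^3c + b^2 + b + c
  leading term b^3c: no divisor's leading term divides it; move b^3c to the remainder.
  leading term b^2: no divisor's leading term divides it; move b^2 to the remainder.
  leading term b: no divisor's leading term divides it; move b to the remainder.
  leading term c: no divisor's leading term divides it; move c to the remainder.
  remainder b^3c + b^2 + b + c ≠ 0; add k_3 = b^3c + b^2 + b + c to the basis.

The other S-polynomials (S(h_1,k_3), S(h_2,k_3)) all reduce to 0 modulo the current basis, so we have a Gröbner basis.
Inter-reduce: drop elements whose leading term is divisible by another's, tail-reduce, and make monic.
Reduced Gröbner basis: {a + bc + 1, b^3c + b^2 + b + c}.

The bases are distinct; the ideals are different.

No, the ideals differ.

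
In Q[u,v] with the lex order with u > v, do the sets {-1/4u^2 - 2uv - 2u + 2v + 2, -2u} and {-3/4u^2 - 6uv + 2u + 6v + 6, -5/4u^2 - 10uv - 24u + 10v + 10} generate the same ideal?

Equality of ideals is decidable: compute both reduced Gröbner bases (unique for the ordering) and check whether they agree.
Buchberger on the first generating set:
f_1 = -1/4u^2 - 2uv - 2u + 2v + 2, LT = u^2.
f_2 = -2u, LT = u.

S(f_1,f_2): lcm = u^2. S = 8uv + 8u - 8v - 8.
  reduce S modulo (f_1, f_2):
  remainder -8v - 8 ≠ 0; add g_3 = -8v - 8 to the basis.

The other S-polynomials (S(f_1,g_3), S(f_2,g_3)) all reduce to 0 modulo the current basis, so we have a Gröbner basis.
Inter-reduce: drop elements whose leading term is divisible by another's, tail-reduce, and make monic.
Reduced Gröbner basis: {u, v + 1}.

Buchberger on the second generating set:
h_1 = -3/4u^2 - 6uv + 2u + 6v + 6, LT = u^2.
h_2 = -5/4u^2 - 10uv - 24u + 10v + 10, LT = u^2.

S(h_1,h_2): lcm = u^2. S = -328/15u.
  reduce S modulo (h_1, h_2):
  remainder -328/15u ≠ 0; add k_3 = -328/15u to the basis.

S(h_1,k_3): lcm = u^2. S = 8uv - 8/3u - 8v - 8.
  reduce S modulo (h_1, h_2, k_3):
  remainder -8v - 8 ≠ 0; add k_4 = -8v - 8 to the basis.

The other S-polynomials (S(h_2,k_3), S(h_1,k_4), S(h_2,k_4), S(k_3,k_4)) all reduce to 0 modulo the current basis, so we have a Gröbner basis.
Inter-reduce: drop elements whose leading term is divisible by another's, tail-reduce, and make monic.
Reduced Gröbner basis: {u, v + 1}.

Same reduced basis, so the two generating sets span the same ideal.

Yes, the ideals are equal.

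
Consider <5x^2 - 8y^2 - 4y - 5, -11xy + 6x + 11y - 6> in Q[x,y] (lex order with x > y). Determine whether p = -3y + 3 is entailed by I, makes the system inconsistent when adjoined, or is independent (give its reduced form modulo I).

First compute the reduced Gröbner basis of I by Buchberger's algorithm.
f_1 = 5x^2 - 8y^2 - 4y - 5, LT = x^2.
f_2 = -11xy + 6x + 11y - 6, LT = xy.

S(f_1,f_2): lcm = x^2y. S = 6/11x^2 + xy - 6/11x - 8/5y^3 - 4/5y^2 - y.
  leading term x^2: subtract (6/55)·f_1 from 6/11x^2 + xy - 6/11x - 8/5y^3 - 4/5y^2 - y → xy - 6/11x - 8/5y^3 + 4/55y^2 - 31/55y + 6/11
  leading term xy: subtract (-1/11)·f_2 from xy - 6/11x - 8/5y^3 + 4/55y^2 - 31/55y + 6/11 → -8/5y^3 + 4/55y^2 + 24/55y
  leading term y^3: no divisor's leading term divides it; move -8/5y^3 to the remainder.
  leading term y^2: no divisor's leading term divides it; move 4/55y^2 to the remainder.
  leading term y: no divisor's leading term divides it; move 24/55y to the remainder.
  remainder -8/5y^3 + 4/55y^2 + 24/55y ≠ 0; add h_3 = -8/5y^3 + 4/55y^2 + 24/55y to the basis.

The other S-polynomials (S(f_1,h_3), S(f_2,h_3)) all reduce to 0 modulo the current basis, so we have a Gröbner basis.
Inter-reduce: drop elements whose leading term is divisible by another's, tail-reduce, and make monic.
Reduced Gröbner basis: {x^2 - 8/5y^2 - 4/5y - 1, xy - 6/11x - y + 6/11, y^3 - 1/22y^2 - 3/11y}.
Label its elements g_1 = x^2 - 8/5y^2 - 4/5y - 1, g_2 = xy - 6/11x - y + 6/11, g_3 = y^3 - 1/22y^2 - 3/11y.

Reduce p = -3y + 3 modulo G:
  leading term y: no divisor's leading term divides it; move -3y to the remainder.
  leading term 1: no divisor's leading term divides it; move 3 to the remainder.
  normal form = -3y + 3.
The normal form is nonzero, so p ∉ I. Since p minus its normal form lies in I, I + (p) = I + (r) where r = -3y + 3; decide whether this ideal is the whole ring.
Run Buchberger on G together with r (pairs among the g_i already reduce to 0 since G is a Gröbner basis):
g_1 = x^2 - 8/5y^2 - 4/5y - 1, LT = x^2.
g_2 = xy - 6/11x - y + 6/11, LT = xy.
g_3 = y^3 - 1/22y^2 - 3/11y, LT = y^3.
r = -3y + 3, LT = y.

S(g_2,r): lcm = xy. S = 5/11x - y + 6/11.
  leading term x: no divisor's leading term divides it; move 5/11x to the remainder.
  leading term y: subtract (1/3)·r from -y + 6/11 → -5/11
  leading term 1: no divisor's leading term divides it; move -5/11 to the remainder.
  remainder 5/11x - 5/11 ≠ 0; add m_5 = 5/11x - 5/11 to the basis.

S(g_3,r): lcm = y^3. S = 21/22y^2 - 3/11y.
  leading term y^2: subtract (-7/22y)·r from 21/22y^2 - 3/11y → 15/22y
  leading term y: subtract (-5/22)·r from 15/22y → 15/22
  leading term 1: no divisor's leading term divides it; move 15/22 to the remainder.
  remainder 15/22 ≠ 0; add m_6 = 15/22 to the basis.

The other S-polynomials (S(g_1,g_2), S(g_1,g_3), S(g_1,r), S(g_2,g_3), S(g_1,m_5), S(g_2,m_5), S(g_3,m_5), S(r,m_5), S(g_1,m_6), S(g_2,m_6), S(g_3,m_6), S(r,m_6), S(m_5,m_6)) all reduce to 0 modulo the current basis, so we have a Gröbner basis.
Inter-reduce: drop elements whose leading term is divisible by another's, tail-reduce, and make monic.
Reduced Gröbner basis: {1}.
The reduced Gröbner basis of I + (p) is {1}: the ideal is the whole ring, so the enlarged system has no common solution — adjoining p is inconsistent.

Adjoining -3y + 3 makes the ideal the whole ring: the system is inconsistent.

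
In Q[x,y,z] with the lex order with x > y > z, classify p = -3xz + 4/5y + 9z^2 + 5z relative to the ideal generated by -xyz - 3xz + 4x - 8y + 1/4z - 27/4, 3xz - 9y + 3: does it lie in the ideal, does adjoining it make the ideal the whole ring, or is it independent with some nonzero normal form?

-3xz + 4/5y + 9z^2 + 5z is independent of I; its normal form modulo I is -41/5y + 9z^2 + 5z + 3.

First compute the reduced Gröbner basis of I by Buchberger's algorithm.
f_1 = -xyz - 3xz + 4x - 8y + 1/4z - 27/4, LT = xyz.
f_2 = 3xz - 9y + 3, LT = xz.

S(f_1,f_2): lcm = xyz. S = 3xz - 4x + 3y^2 + 7y - 1/4z + 27/4.
  leading term xz: subtract (1)·f_2 from 3xz - 4x + 3y^2 + 7y - 1/4z + 27/4 → -4x + 3y^2 + 16y - 1/4z + 15/4
  leading term x: no divisor's leading term divides it; move -4x to the remainder.
  leading term y^2: no divisor's leading term divides it; move 3y^2 to the remainder.
  leading term y: no divisor's leading term divides it; move 16y to the remainder.
  leading term z: no divisor's leading term divides it; move -1/4z to the remainder.
  leading term 1: no divisor's leading term divides it; move 15/4 to the remainder.
  remainder -4x + 3y^2 + 16y - 1/4z + 15/4 ≠ 0; add h_3 = -4x + 3y^2 + 16y - 1/4z + 15/4 to the basis.

S(f_1,h_3): lcm = xyz. S = 3xz - 4x + 3/4y^3z + 4y^2z - 1/16yz^2 + 15/16yz + 8y - 1/4z + 27/4.
  leading term xz: subtract (1)·f_2 from 3xz - 4x + 3/4y^3z + 4y^2z - 1/16yz^2 + 15/16yz + 8y - 1/4z + 27/4 → -4x + 3/4y^3z + 4y^2z - 1/16yz^2 + 15/16yz + 17y - 1/4z + 15/4
  leading term x: subtract (1)·h_3 from -4x + 3/4y^3z + 4y^2z - 1/16yz^2 + 15/16yz + 17y - 1/4z + 15/4 → 3/4y^3z + 4y^2z - 3y^2 - 1/16yz^2 + 15/16yz + y
  leading term y^3z: no divisor's leading term divides it; move 3/4y^3z to the remainder.
  leading term y^2z: no divisor's leading term divides it; move 4y^2z to the remainder.
  leading term y^2: no divisor's leading term divides it; move -3y^2 to the remainder.
  leading term yz^2: no divisor's leading term divides it; move -1/16yz^2 to the remainder.
  leading term yz: no divisor's leading term divides it; move 15/16yz to the remainder.
  leading term y: no divisor's leading term divides it; move y to the remainder.
  remainder 3/4y^3z + 4y^2z - 3y^2 - 1/16yz^2 + 15/16yz + y ≠ 0; add h_4 = 3/4y^3z + 4y^2z - 3y^2 - 1/16yz^2 + 15/16yz + y to the basis.

S(f_2,h_3): lcm = xz. S = 3/4y^2z + 4yz - 3y - 1/16z^2 + 15/16z + 1.
  leading term y^2z: no divisor's leading term divides it; move 3/4y^2z to the remainder.
  leading term yz: no divisor's leading term divides it; move 4yz to the remainder.
  leading term y: no divisor's leading term divides it; move -3y to the remainder.
  leading term z^2: no divisor's leading term divides it; move -1/16z^2 to the remainder.
  leading term z: no divisor's leading term divides it; move 15/16z to the remainder.
  leading term 1: no divisor's leading term divides it; move 1 to the remainder.
  remainder 3/4y^2z + 4yz - 3y - 1/16z^2 + 15/16z + 1 ≠ 0; add h_5 = 3/4y^2z + 4yz - 3y - 1/16z^2 + 15/16z + 1 to the basis.

The other S-polynomials (S(f_1,h_4), S(f_2,h_4), S(h_3,h_4), S(f_1,h_5), S(f_2,h_5), S(h_3,h_5), S(h_4,h_5)) all reduce to 0 modulo the current basis, so we have a Gröbner basis.
Inter-reduce: drop elements whose leading term is divisible by another's, tail-reduce, and make monic.
Reduced Gröbner basis: {x - 3/4y^2 - 4y + 1/16z - 15/16, y^2z + 16/3yz - 4y - 1/12z^2 + 5/4z + 4/3}.
Label its elements g_1 = x - 3/4y^2 - 4y + 1/16z - 15/16, g_2 = y^2z + 16/3yz - 4y - 1/12z^2 + 5/4z + 4/3.

Reduce p = -3xz + 4/5y + 9z^2 + 5z modulo G:
  leading term xz: subtract (-3z)·g_1 from -3xz + 4/5y + 9z^2 + 5z → -9/4y^2z - 12yz + 4/5y + 147/16z^2 + 35/16z
  leading term y^2z: subtract (-9/4)·g_2 from -9/4y^2z - 12yz + 4/5y + 147/16z^2 + 35/16z → -41/5y + 9z^2 + 5z + 3
  leading term y: no divisor's leading term divides it; move -41/5y to the remainder.
  leading term z^2: no divisor's leading term divides it; move 9z^2 to the remainder.
  leading term z: no divisor's leading term divides it; move 5z to the remainder.
  leading term 1: no divisor's leading term divides it; move 3 to the remainder.
  normal form = -41/5y + 9z^2 + 5z + 3.
The normal form is nonzero, so p ∉ I. Since p minus its normal form lies in I, I + (p) = I + (r) where r = -41/5y + 9z^2 + 5z + 3; decide whether this ideal is the whole ring.
Run Buchberger on G together with r (pairs among the g_i already reduce to 0 since G is a Gröbner basis):
g_1 = x - 3/4y^2 - 4y + 1/16z - 15/16, LT = x.
g_2 = y^2z + 16/3yz - 4y - 1/12z^2 + 5/4z + 4/3, LT = y^2z.
r = -41/5y + 9z^2 + 5z + 3, LT = y.

S(g_2,r): lcm = y^2z. S = 45/41yz^3 + 25/41yz^2 + 701/123yz - 4y - 1/12z^2 + 5/4z + 4/3.
  leading term yz^3: subtract (-225/1681z^3)·r from 45/41yz^3 + 25/41yz^2 + 701/123yz - 4y - 1/12z^2 + 5/4z + 4/3 → 25/41yz^2 + 701/123yz - 4y + 2025/1681z^5 + 1125/1681z^4 + 675/1681z^3 - 1/12z^2 + 5/4z + 4/3
  leading term yz^2: subtract (-125/1681z^2)·r from 25/41yz^2 + 701/123yz - 4y + 2025/1681z^5 + 1125/1681z^4 + 675/1681z^3 - 1/12z^2 + 5/4z + 4/3 → 701/123yz - 4y + 2025/1681z^5 + 2250/1681z^4 + 1300/1681z^3 + 2819/20172z^2 + 5/4z + 4/3
  leading term yz: subtract (-3505/5043z)·r from 701/123yz - 4y + 2025/1681z^5 + 2250/1681z^4 + 1300/1681z^3 + 2819/20172z^2 + 5/4z + 4/3 → -4y + 2025/1681z^5 + 2250/1681z^4 + 11815/1681z^3 + 72919/20172z^2 + 22425/6724z + 4/3
  leading term y: subtract (20/41)·r from -4y + 2025/1681z^5 + 2250/1681z^4 + 11815/1681z^3 + 72919/20172z^2 + 22425/6724z + 4/3 → 2025/1681z^5 + 2250/1681z^4 + 11815/1681z^3 - 15641/20172z^2 + 6025/6724z - 16/123
  leading term z^5: no divisor's leading term divides it; move 2025/1681z^5 to the remainder.
  leading term z^4: no divisor's leading term divides it; move 2250/1681z^4 to the remainder.
  leading term z^3: no divisor's leading term divides it; move 11815/1681z^3 to the remainder.
  leading term z^2: no divisor's leading term divides it; move -15641/20172z^2 to the remainder.
  leading term z: no divisor's leading term divides it; move 6025/6724z to the remainder.
  leading term 1: no divisor's leading term divides it; move -16/123 to the remainder.
  remainder 2025/1681z^5 + 2250/1681z^4 + 11815/1681z^3 - 15641/20172z^2 + 6025/6724z - 16/123 ≠ 0; add m_4 = 2025/1681z^5 + 2250/1681z^4 + 11815/1681z^3 - 15641/20172z^2 + 6025/6724z - 16/123 to the basis.

The other S-polynomials (S(g_1,g_2), S(g_1,r), S(g_1,m_4), S(g_2,m_4), S(r,m_4)) all reduce to 0 modulo the current basis, so we have a Gröbner basis.
Inter-reduce: drop elements whose leading term is divisible by another's, tail-reduce, and make monic.
Reduced Gröbner basis: {x - 6075/6724z^4 - 3375/3362z^3 - 35445/6724z^2 - 72919/26896z - 67275/26896, y - 45/41z^2 - 25/41z - 15/41, z^5 + 10/9z^4 + 2363/405z^3 - 15641/24300z^2 + 241/324z - 656/6075}.
The reduced Gröbner basis of I + (p) is {x - 6075/6724z^4 - 3375/3362z^3 - 35445/6724z^2 - 72919/26896z - 67275/26896, y - 45/41z^2 - 25/41z - 15/41, z^5 + 10/9z^4 + 2363/405z^3 - 15641/24300z^2 + 241/324z - 656/6075} ≠ {1}, a proper ideal, so the enlarged system stays consistent: p is independent of I, with normal form -41/5y + 9z^2 + 5z + 3.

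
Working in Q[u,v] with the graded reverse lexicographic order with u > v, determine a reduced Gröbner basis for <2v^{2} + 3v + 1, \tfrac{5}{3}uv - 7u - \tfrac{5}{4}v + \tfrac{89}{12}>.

G = {v^{2} + \tfrac{3}{2}v + \tfrac{1}{2}, u - \tfrac{5}{94}v - \tfrac{99}{94}}

f_1 = 2v^{2} + 3v + 1, LT = v^{2}.
f_2 = \tfrac{5}{3}uv - 7u - \tfrac{5}{4}v + \tfrac{89}{12}, LT = uv.

S(f_1,f_2): lcm = uv^{2}. S = \tfrac{57}{10}uv + \tfrac{3}{4}v^{2} + \tfrac{1}{2}u - \tfrac{89}{20}v.
  leading term uv: subtract (\tfrac{171}{50})·f_2 from \tfrac{57}{10}uv + \tfrac{3}{4}v^{2} + \tfrac{1}{2}u - \tfrac{89}{20}v → \tfrac{3}{4}v^{2} + \tfrac{611}{25}u - \tfrac{7}{40}v - \tfrac{5073}{200}
  leading term v^{2}: subtract (\tfrac{3}{8})·f_1 from \tfrac{3}{4}v^{2} + \tfrac{611}{25}u - \tfrac{7}{40}v - \tfrac{5073}{200} → \tfrac{611}{25}u - \tfrac{13}{10}v - \tfrac{1287}{50}
  leading term u: no divisor's leading term divides it; move \tfrac{611}{25}u to the remainder.
  leading term v: no divisor's leading term divides it; move -\tfrac{13}{10}v to the remainder.
  leading term 1: no divisor's leading term divides it; move -\tfrac{1287}{50} to the remainder.
  remainder \tfrac{611}{25}u - \tfrac{13}{10}v - \tfrac{1287}{50} ≠ 0; add g_3 = \tfrac{611}{25}u - \tfrac{13}{10}v - \tfrac{1287}{50} to the basis.

The other S-polynomials (S(f_1,g_3), S(f_2,g_3)) all reduce to 0 modulo the current basis, so we have a Gröbner basis.
Inter-reduce: drop elements whose leading term is divisible by another's, tail-reduce, and make monic.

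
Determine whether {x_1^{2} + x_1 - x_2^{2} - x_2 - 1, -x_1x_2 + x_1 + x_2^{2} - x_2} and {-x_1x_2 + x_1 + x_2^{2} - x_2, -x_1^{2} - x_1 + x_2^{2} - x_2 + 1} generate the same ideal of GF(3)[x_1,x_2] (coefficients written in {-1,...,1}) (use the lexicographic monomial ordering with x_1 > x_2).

No, the ideals differ.

Equality of ideals is decidable: compute both reduced Gröbner bases (unique for the ordering) and check whether they agree.
Buchberger on the first generating set:
f_1 = x_1^{2} + x_1 - x_2^{2} - x_2 - 1, LT = x_1^{2}.
f_2 = -x_1x_2 + x_1 + x_2^{2} - x_2, LT = x_1x_2.

S(f_1,f_2): lcm = x_1^{2}x_2. S = x_1^{2} + x_1x_2^{2} - x_2^{3} - x_2^{2} - x_2.
  leading term x_1^{2}: subtract (1)·f_1 from x_1^{2} + x_1x_2^{2} - x_2^{3} - x_2^{2} - x_2 → x_1x_2^{2} - x_1 - x_2^{3} + 1
  leading term x_1x_2^{2}: subtract (-x_2)·f_2 from x_1x_2^{2} - x_1 - x_2^{3} + 1 → x_1x_2 - x_1 - x_2^{2} + 1
  leading term x_1x_2: subtract (-1)·f_2 from x_1x_2 - x_1 - x_2^{2} + 1 → -x_2 + 1
  leading term x_2: no divisor's leading term divides it; move -x_2 to the remainder.
  leading term 1: no divisor's leading term divides it; move 1 to the remainder.
  remainder -x_2 + 1 ≠ 0; add g_3 = -x_2 + 1 to the basis.

The other S-polynomials (S(f_1,g_3), S(f_2,g_3)) all reduce to 0 modulo the current basis, so we have a Gröbner basis.
Inter-reduce: drop elements whose leading term is divisible by another's, tail-reduce, and make monic.
Reduced Gröbner basis: {x_1^{2} + x_1, x_2 - 1}.

Buchberger on the second generating set:
h_1 = -x_1x_2 + x_1 + x_2^{2} - x_2, LT = x_1x_2.
h_2 = -x_1^{2} - x_1 + x_2^{2} - x_2 + 1, LT = x_1^{2}.

S(h_1,h_2): lcm = x_1^{2}x_2. S = -x_1^{2} - x_1x_2^{2} + x_2^{3} - x_2^{2} + x_2.
  leading term x_1^{2}: subtract (1)·h_2 from -x_1^{2} - x_1x_2^{2} + x_2^{3} - x_2^{2} + x_2 → -x_1x_2^{2} + x_1 + x_2^{3} + x_2^{2} - x_2 - 1
  leading term x_1x_2^{2}: subtract (x_2)·h_1 from -x_1x_2^{2} + x_1 + x_2^{3} + x_2^{2} - x_2 - 1 → -x_1x_2 + x_1 - x_2^{2} - x_2 - 1
  leading term x_1x_2: subtract (1)·h_1 from -x_1x_2 + x_1 - x_2^{2} - x_2 - 1 → x_2^{2} - 1
  leading term x_2^{2}: no divisor's leading term divides it; move x_2^{2} to the remainder.
  leading term 1: no divisor's leading term divides it; move -1 to the remainder.
  remainder x_2^{2} - 1 ≠ 0; add k_3 = x_2^{2} - 1 to the basis.

The other S-polynomials (S(h_1,k_3), S(h_2,k_3)) all reduce to 0 modulo the current basis, so we have a Gröbner basis.
Inter-reduce: drop elements whose leading term is divisible by another's, tail-reduce, and make monic.
Reduced Gröbner basis: {x_1^{2} + x_1 + x_2 + 1, x_1x_2 - x_1 + x_2 - 1, x_2^{2} - 1}.

Since the reduced bases disagree, the two ideals are not the same.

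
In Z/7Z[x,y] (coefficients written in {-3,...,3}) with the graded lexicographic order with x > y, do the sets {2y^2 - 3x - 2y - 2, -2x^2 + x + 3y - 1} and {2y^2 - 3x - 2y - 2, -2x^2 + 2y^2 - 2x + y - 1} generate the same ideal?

Two ideals are equal iff their reduced Gröbner bases coincide (the reduced basis is unique for a fixed ordering).
Buchberger on the first generating set:
f_1 = 2y^2 - 3x - 2y - 2, LT = y^2.
f_2 = -2x^2 + x + 3y - 1, LT = x^2.

The S-polynomials (S(f_1,f_2)) all reduce to 0 modulo the current basis, so we have a Gröbner basis.
Inter-reduce: drop elements whose leading term is divisible by another's, tail-reduce, and make monic.
Reduced Gröbner basis: {x^2 + 3x + 2y - 3, y^2 + 2x - y - 1}.

Buchberger on the second generating set:
h_1 = 2y^2 - 3x - 2y - 2, LT = y^2.
h_2 = -2x^2 + 2y^2 - 2x + y - 1, LT = x^2.

The S-polynomials (S(h_1,h_2)) all reduce to 0 modulo the current basis, so we have a Gröbner basis.
Inter-reduce: drop elements whose leading term is divisible by another's, tail-reduce, and make monic.
Reduced Gröbner basis: {x^2 + 3x + 2y + 3, y^2 + 2x - y - 1}.

The bases are distinct; the ideals are different.

No, the ideals differ.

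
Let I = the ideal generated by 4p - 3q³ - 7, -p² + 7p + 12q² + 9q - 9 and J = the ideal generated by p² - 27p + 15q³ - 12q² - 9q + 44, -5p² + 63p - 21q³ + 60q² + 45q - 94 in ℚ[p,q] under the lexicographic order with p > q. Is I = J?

Yes, the ideals are equal.

Since reduced Gröbner bases are canonical representatives of ideals under a given ordering, it suffices to compute and compare them.
Buchberger on the first generating set:
f_1 = 4p - 3q³ - 7, LT = p.
f_2 = -p² + 7p + 12q² + 9q - 9, LT = p².

S(f_1,f_2): lcm = p². S = -¾pq³ + 21/4p + 12q² + 9q - 9.
  leading term pq³: subtract (-3/16q³)·f_1 from -¾pq³ + 21/4p + 12q² + 9q - 9 → 21/4p - 9/16q⁶ - 21/16q³ + 12q² + 9q - 9
  leading term p: subtract (21/16)·f_1 from 21/4p - 9/16q⁶ - 21/16q³ + 12q² + 9q - 9 → -9/16q⁶ + 21/8q³ + 12q² + 9q + 3/16
  leading term q⁶: no divisor's leading term divides it; move -9/16q⁶ to the remainder.
  leading term q³: no divisor's leading term divides it; move 21/8q³ to the remainder.
  leading term q²: no divisor's leading term divides it; move 12q² to the remainder.
  leading term q: no divisor's leading term divides it; move 9q to the remainder.
  leading term 1: no divisor's leading term divides it; move 3/16 to the remainder.
  remainder -9/16q⁶ + 21/8q³ + 12q² + 9q + 3/16 ≠ 0; add g_3 = -9/16q⁶ + 21/8q³ + 12q² + 9q + 3/16 to the basis.

S(f_1,g_3): leading monomials are coprime, so the S-polynomial reduces to 0 (Buchberger's first criterion).
S(f_2,g_3): leading monomials are coprime, so the S-polynomial reduces to 0 (Buchberger's first criterion).
Every S-polynomial of the final basis reduces to 0, so we have a Gröbner basis.
Inter-reduce: drop elements whose leading term is divisible by another's, tail-reduce, and make monic.
Reduced Gröbner basis: {p - ¾q³ - 7/4, q⁶ - 14/3q³ - 64/3q² - 16q - ⅓}.

Buchberger on the second generating set:
h_1 = p² - 27p + 15q³ - 12q² - 9q + 44, LT = p².
h_2 = -5p² + 63p - 21q³ + 60q² + 45q - 94, LT = p².

S(h_1,h_2): lcm = p². S = -72/5p + 54/5q³ + 126/5.
  leading term p: no divisor's leading term divides it; move -72/5p to the remainder.
  leading term q³: no divisor's leading term divides it; move 54/5q³ to the remainder.
  leading term 1: no divisor's leading term divides it; move 126/5 to the remainder.
  remainder -72/5p + 54/5q³ + 126/5 ≠ 0; add k_3 = -72/5p + 54/5q³ + 126/5 to the basis.

S(h_1,k_3): lcm = p². S = ¾pq³ - 101/4p + 15q³ - 12q² - 9q + 44.
  leading term pq³: subtract (-5/96q³)·k_3 from ¾pq³ - 101/4p + 15q³ - 12q² - 9q + 44 → -101/4p + 9/16q⁶ + 261/16q³ - 12q² - 9q + 44
  leading term p: subtract (505/288)·k_3 from -101/4p + 9/16q⁶ + 261/16q³ - 12q² - 9q + 44 → 9/16q⁶ - 21/8q³ - 12q² - 9q - 3/16
  leading term q⁶: no divisor's leading term divides it; move 9/16q⁶ to the remainder.
  leading term q³: no divisor's leading term divides it; move -21/8q³ to the remainder.
  leading term q²: no divisor's leading term divides it; move -12q² to the remainder.
  leading term q: no divisor's leading term divides it; move -9q to the remainder.
  leading term 1: no divisor's leading term divides it; move -3/16 to the remainder.
  remainder 9/16q⁶ - 21/8q³ - 12q² - 9q - 3/16 ≠ 0; add k_4 = 9/16q⁶ - 21/8q³ - 12q² - 9q - 3/16 to the basis.

S(h_2,k_3): lcm = p². S = ¾pq³ - 217/20p + 21/5q³ - 12q² - 9q + 94/5.
  leading term pq³: subtract (-5/96q³)·k_3 from ¾pq³ - 217/20p + 21/5q³ - 12q² - 9q + 94/5 → -217/20p + 9/16q⁶ + 441/80q³ - 12q² - 9q + 94/5
  leading term p: subtract (217/288)·k_3 from -217/20p + 9/16q⁶ + 441/80q³ - 12q² - 9q + 94/5 → 9/16q⁶ - 21/8q³ - 12q² - 9q - 3/16
  leading term q⁶: subtract (1)·k_4 from 9/16q⁶ - 21/8q³ - 12q² - 9q - 3/16 → 0
  remainder 0.

S(h_1,k_4): leading monomials are coprime, so the S-polynomial reduces to 0 (Buchberger's first criterion).
S(h_2,k_4): leading monomials are coprime, so the S-polynomial reduces to 0 (Buchberger's first criterion).
S(k_3,k_4): leading monomials are coprime, so the S-polynomial reduces to 0 (Buchberger's first criterion).
Every S-polynomial of the final basis reduces to 0, so we have a Gröbner basis.
Inter-reduce: drop elements whose leading term is divisible by another's, tail-reduce, and make monic.
Reduced Gröbner basis: {p - ¾q³ - 7/4, q⁶ - 14/3q³ - 64/3q² - 16q - ⅓}.

These coincide, so the ideals are equal.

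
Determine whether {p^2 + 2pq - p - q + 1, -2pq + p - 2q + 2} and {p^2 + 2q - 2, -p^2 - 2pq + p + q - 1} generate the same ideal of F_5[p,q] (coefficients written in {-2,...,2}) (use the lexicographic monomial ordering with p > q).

Yes, the ideals are equal.

Two ideals are equal iff their reduced Gröbner bases coincide (the reduced basis is unique for a fixed ordering).
Buchberger on the first generating set:
f_1 = p^2 + 2pq - p - q + 1, LT = p^2.
f_2 = -2pq + p - 2q + 2, LT = pq.

S(f_1,f_2): lcm = p^2q. S = -2p^2 + 2pq^2 - 2pq + p - q^2 + q.
  leading term p^2: subtract (-2)·f_1 from -2p^2 + 2pq^2 - 2pq + p - q^2 + q → 2pq^2 + 2pq - p - q^2 - q + 2
  leading term pq^2: subtract (-q)·f_2 from 2pq^2 + 2pq - p - q^2 - q + 2 → -2pq - p + 2q^2 + q + 2
  leading term pq: subtract (1)·f_2 from -2pq - p + 2q^2 + q + 2 → -2p + 2q^2 - 2q
  leading term p: no divisor's leading term divides it; move -2p to the remainder.
  leading term q^2: no divisor's leading term divides it; move 2q^2 to the remainder.
  leading term q: no divisor's leading term divides it; move -2q to the remainder.
  remainder -2p + 2q^2 - 2q ≠ 0; add g_3 = -2p + 2q^2 - 2q to the basis.

S(f_1,g_3): lcm = p^2. S = pq^2 + pq - p - q + 1.
  leading term pq^2: subtract (2q)·f_2 from pq^2 + pq - p - q + 1 → -pq - p - q^2 + 1
  leading term pq: subtract (-2)·f_2 from -pq - p - q^2 + 1 → p - q^2 + q
  leading term p: subtract (2)·g_3 from p - q^2 + q → 0
  remainder 0.

S(f_2,g_3): lcm = pq. S = 2p + q^3 - q^2 + q - 1.
  leading term p: subtract (-1)·g_3 from 2p + q^3 - q^2 + q - 1 → q^3 + q^2 - q - 1
  leading term q^3: no divisor's leading term divides it; move q^3 to the remainder.
  leading term q^2: no divisor's leading term divides it; move q^2 to the remainder.
  leading term q: no divisor's leading term divides it; move -q to the remainder.
  leading term 1: no divisor's leading term divides it; move -1 to the remainder.
  remainder q^3 + q^2 - q - 1 ≠ 0; add g_4 = q^3 + q^2 - q - 1 to the basis.

S(f_1,g_4): leading monomials are coprime, so the S-polynomial reduces to 0 (Buchberger's first criterion).
S(f_2,g_4): lcm = pq^3. S = pq^2 + pq + p + q^3 - q^2.
  leading term pq^2: subtract (2q)·f_2 from pq^2 + pq + p + q^3 - q^2 → -pq + p + q^3 - 2q^2 + q
  leading term pq: subtract (-2)·f_2 from -pq + p + q^3 - 2q^2 + q → -2p + q^3 - 2q^2 + 2q - 1
  leading term p: subtract (1)·g_3 from -2p + q^3 - 2q^2 + 2q - 1 → q^3 + q^2 - q - 1
  leading term q^3: subtract (1)·g_4 from q^3 + q^2 - q - 1 → 0
  remainder 0.

S(g_3,g_4): leading monomials are coprime, so the S-polynomial reduces to 0 (Buchberger's first criterion).
Every S-polynomial of the final basis reduces to 0, so we have a Gröbner basis.
Inter-reduce: drop elements whose leading term is divisible by another's, tail-reduce, and make monic.
Reduced Gröbner basis: {p - q^2 + q, q^3 + q^2 - q - 1}.

Buchberger on the second generating set:
h_1 = p^2 + 2q - 2, LT = p^2.
h_2 = -p^2 - 2pq + p + q - 1, LT = p^2.

S(h_1,h_2): lcm = p^2. S = -2pq + p - 2q + 2.
  leading term pq: no divisor's leading term divides it; move -2pq to the remainder.
  leading term p: no divisor's leading term divides it; move p to the remainder.
  leading term q: no divisor's leading term divides it; move -2q to the remainder.
  leading term 1: no divisor's leading term divides it; move 2 to the remainder.
  remainder -2pq + p - 2q + 2 ≠ 0; add k_3 = -2pq + p - 2q + 2 to the basis.

S(h_1,k_3): lcm = p^2q. S = -2p^2 - pq + p + 2q^2 - 2q.
  leading term p^2: subtract (-2)·h_1 from -2p^2 - pq + p + 2q^2 - 2q → -pq + p + 2q^2 + 2q + 1
  leading term pq: subtract (-2)·k_3 from -pq + p + 2q^2 + 2q + 1 → -2p + 2q^2 - 2q
  leading term p: no divisor's leading term divides it; move -2p to the remainder.
  leading term q^2: no divisor's leading term divides it; move 2q^2 to the remainder.
  leading term q: no divisor's leading term divides it; move -2q to the remainder.
  remainder -2p + 2q^2 - 2q ≠ 0; add k_4 = -2p + 2q^2 - 2q to the basis.

S(h_2,k_3): lcm = p^2q. S = -2p^2 + 2pq^2 - 2pq + p - q^2 + q.
  leading term p^2: subtract (-2)·h_1 from -2p^2 + 2pq^2 - 2pq + p - q^2 + q → 2pq^2 - 2pq + p - q^2 + 1
  leading term pq^2: subtract (-q)·k_3 from 2pq^2 - 2pq + p - q^2 + 1 → -pq + p + 2q^2 + 2q + 1
  leading term pq: subtract (-2)·k_3 from -pq + p + 2q^2 + 2q + 1 → -2p + 2q^2 - 2q
  leading term p: subtract (1)·k_4 from -2p + 2q^2 - 2q → 0
  remainder 0.

S(h_1,k_4): lcm = p^2. S = pq^2 - pq + 2q - 2.
  leading term pq^2: subtract (2q)·k_3 from pq^2 - pq + 2q - 2 → 2pq - q^2 - 2q - 2
  leading term pq: subtract (-1)·k_3 from 2pq - q^2 - 2q - 2 → p - q^2 + q
  leading term p: subtract (2)·k_4 from p - q^2 + q → 0
  remainder 0.

S(h_2,k_4): lcm = p^2. S = pq^2 + pq - p - q + 1.
  leading term pq^2: subtract (2q)·k_3 from pq^2 + pq - p - q + 1 → -pq - p - q^2 + 1
  leading term pq: subtract (-2)·k_3 from -pq - p - q^2 + 1 → p - q^2 + q
  leading term p: subtract (2)·k_4 from p - q^2 + q → 0
  remainder 0.

S(k_3,k_4): lcm = pq. S = 2p + q^3 - q^2 + q - 1.
  leading term p: subtract (-1)·k_4 from 2p + q^3 - q^2 + q - 1 → q^3 + q^2 - q - 1
  leading term q^3: no divisor's leading term divides it; move q^3 to the remainder.
  leading term q^2: no divisor's leading term divides it; move q^2 to the remainder.
  leading term q: no divisor's leading term divides it; move -q to the remainder.
  leading term 1: no divisor's leading term divides it; move -1 to the remainder.
  remainder q^3 + q^2 - q - 1 ≠ 0; add k_5 = q^3 + q^2 - q - 1 to the basis.

S(h_1,k_5): leading monomials are coprime, so the S-polynomial reduces to 0 (Buchberger's first criterion).
S(h_2,k_5): leading monomials are coprime, so the S-polynomial reduces to 0 (Buchberger's first criterion).
S(k_3,k_5): lcm = pq^3. S = pq^2 + pq + p + q^3 - q^2.
  leading term pq^2: subtract (2q)·k_3 from pq^2 + pq + p + q^3 - q^2 → -pq + p + q^3 - 2q^2 + q
  leading term pq: subtract (-2)·k_3 from -pq + p + q^3 - 2q^2 + q → -2p + q^3 - 2q^2 + 2q - 1
  leading term p: subtract (1)·k_4 from -2p + q^3 - 2q^2 + 2q - 1 → q^3 + q^2 - q - 1
  leading term q^3: subtract (1)·k_5 from q^3 + q^2 - q - 1 → 0
  remainder 0.

S(k_4,k_5): leading monomials are coprime, so the S-polynomial reduces to 0 (Buchberger's first criterion).
Every S-polynomial of the final basis reduces to 0, so we have a Gröbner basis.
Inter-reduce: drop elements whose leading term is divisible by another's, tail-reduce, and make monic.
Reduced Gröbner basis: {p - q^2 + q, q^3 + q^2 - q - 1}.

These coincide, so the ideals are equal.
The choice of monomial ordering does not affect the verdict — as long as both bases are computed under the same ordering, their equality decides ideal equality.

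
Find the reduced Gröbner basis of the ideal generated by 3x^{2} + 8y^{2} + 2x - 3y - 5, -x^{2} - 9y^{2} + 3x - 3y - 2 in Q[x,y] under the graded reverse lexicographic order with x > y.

f_1 = 3x^{2} + 8y^{2} + 2x - 3y - 5, LT = x^{2}.
f_2 = -x^{2} - 9y^{2} + 3x - 3y - 2, LT = x^{2}.

S(f_1,f_2): lcm = x^{2}. S = -\tfrac{19}{3}y^{2} + \tfrac{11}{3}x - 4y - \tfrac{11}{3}.
  reduce S modulo (f_1, f_2):
  remainder -\tfrac{19}{3}y^{2} + \tfrac{11}{3}x - 4y - \tfrac{11}{3} ≠ 0; add g_3 = -\tfrac{19}{3}y^{2} + \tfrac{11}{3}x - 4y - \tfrac{11}{3} to the basis.

The other S-polynomials (S(f_1,g_3), S(f_2,g_3)) all reduce to 0 modulo the current basis, so we have a Gröbner basis.
Inter-reduce: drop elements whose leading term is divisible by another's, tail-reduce, and make monic.

G = {x^{2} + \tfrac{42}{19}x - \tfrac{51}{19}y - \tfrac{61}{19}, y^{2} - \tfrac{11}{19}x + \tfrac{12}{19}y + \tfrac{11}{19}}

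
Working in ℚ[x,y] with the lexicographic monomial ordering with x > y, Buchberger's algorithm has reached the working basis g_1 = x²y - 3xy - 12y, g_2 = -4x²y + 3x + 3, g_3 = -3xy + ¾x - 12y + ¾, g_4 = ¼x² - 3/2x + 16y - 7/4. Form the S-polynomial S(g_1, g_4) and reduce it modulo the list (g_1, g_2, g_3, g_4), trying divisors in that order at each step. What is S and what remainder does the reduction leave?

S(g_1, g_4) = 3xy - 64y² - 5y; remainder on division = ¾x - 64y² - 17y + ¾.

lcm(LM(g_1), LM(g_4)) = x²y.
S = (lcm/LT(g_1))·g_1 − (lcm/LT(g_4))·g_4 = 3xy - 64y² - 5y.
Reduce S modulo (g_1, g_2, g_3, g_4) in that order:
  leading term xy: subtract (-1)·g_3 from 3xy - 64y² - 5y → ¾x - 64y² - 17y + ¾
  leading term x: no divisor's leading term divides it; move ¾x to the remainder.
  leading term y²: no divisor's leading term divides it; move -64y² to the remainder.
  leading term y: no divisor's leading term divides it; move -17y to the remainder.
  leading term 1: no divisor's leading term divides it; move ¾ to the remainder.
The remainder ¾x - 64y² - 17y + ¾ is nonzero, so it would be added as the next basis element.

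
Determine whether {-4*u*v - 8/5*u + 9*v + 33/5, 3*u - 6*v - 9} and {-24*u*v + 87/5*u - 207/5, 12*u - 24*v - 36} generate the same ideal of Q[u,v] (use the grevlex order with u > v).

Yes, the ideals are equal.

Equality of ideals is decidable: compute both reduced Gröbner bases (unique for the ordering) and check whether they agree.
Buchberger on the first generating set:
f_1 = -4*u*v - 8/5*u + 9*v + 33/5, LT = u*v.
f_2 = 3*u - 6*v - 9, LT = u.

S(f_1,f_2): lcm = u*v. S = 2*v**2 + 2/5*u + 3/4*v - 33/20.
  leading term v**2: no divisor's leading term divides it; move 2*v**2 to the remainder.
  leading term u: subtract (2/15)·f_2 from 2/5*u + 3/4*v - 33/20 → 31/20*v - 9/20
  leading term v: no divisor's leading term divides it; move 31/20*v to the remainder.
  leading term 1: no divisor's leading term divides it; move -9/20 to the remainder.
  remainder 2*v**2 + 31/20*v - 9/20 ≠ 0; add g_3 = 2*v**2 + 31/20*v - 9/20 to the basis.

S(f_1,g_3): lcm = u*v**2. S = -3/8*u*v - 9/4*v**2 + 9/40*u - 33/20*v.
  leading term u*v: subtract (3/32)·f_1 from -3/8*u*v - 9/4*v**2 + 9/40*u - 33/20*v → -9/4*v**2 + 3/8*u - 399/160*v - 99/160
  leading term v**2: subtract (-9/8)·g_3 from -9/4*v**2 + 3/8*u - 399/160*v - 99/160 → 3/8*u - 3/4*v - 9/8
  leading term u: subtract (1/8)·f_2 from 3/8*u - 3/4*v - 9/8 → 0
  remainder 0.

S(f_2,g_3): leading monomials are coprime, so the S-polynomial reduces to 0 (Buchberger's first criterion).
Every S-polynomial of the final basis reduces to 0, so we have a Gröbner basis.
Inter-reduce: drop elements whose leading term is divisible by another's, tail-reduce, and make monic.
Reduced Gröbner basis: {v**2 + 31/40*v - 9/40, u - 2*v - 3}.

Buchberger on the second generating set:
h_1 = -24*u*v + 87/5*u - 207/5, LT = u*v.
h_2 = 12*u - 24*v - 36, LT = u.

S(h_1,h_2): lcm = u*v. S = 2*v**2 - 29/40*u + 3*v + 69/40.
  leading term v**2: no divisor's leading term divides it; move 2*v**2 to the remainder.
  leading term u: subtract (-29/480)·h_2 from -29/40*u + 3*v + 69/40 → 31/20*v - 9/20
  leading term v: no divisor's leading term divides it; move 31/20*v to the remainder.
  leading term 1: no divisor's leading term divides it; move -9/20 to the remainder.
  remainder 2*v**2 + 31/20*v - 9/20 ≠ 0; add k_3 = 2*v**2 + 31/20*v - 9/20 to the basis.

S(h_1,k_3): lcm = u*v**2. S = -3/2*u*v + 9/40*u + 69/40*v.
  leading term u*v: subtract (1/16)·h_1 from -3/2*u*v + 9/40*u + 69/40*v → -69/80*u + 69/40*v + 207/80
  leading term u: subtract (-23/320)·h_2 from -69/80*u + 69/40*v + 207/80 → 0
  remainder 0.

S(h_2,k_3): leading monomials are coprime, so the S-polynomial reduces to 0 (Buchberger's first criterion).
Every S-polynomial of the final basis reduces to 0, so we have a Gröbner basis.
Inter-reduce: drop elements whose leading term is divisible by another's, tail-reduce, and make monic.
Reduced Gröbner basis: {v**2 + 31/40*v - 9/40, u - 2*v - 3}.

Same reduced basis, so the two generating sets span the same ideal.
The choice of monomial ordering does not affect the verdict — as long as both bases are computed under the same ordering, their equality decides ideal equality.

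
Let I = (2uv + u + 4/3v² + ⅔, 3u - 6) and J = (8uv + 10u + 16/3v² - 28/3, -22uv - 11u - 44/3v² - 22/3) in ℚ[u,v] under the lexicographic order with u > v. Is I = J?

Yes, the ideals are equal.

Equality of ideals is decidable: compute both reduced Gröbner bases (unique for the ordering) and check whether they agree.
Buchberger on the first generating set:
f_1 = 2uv + u + 4/3v² + ⅔, LT = uv.
f_2 = 3u - 6, LT = u.

S(f_1,f_2): lcm = uv. S = ½u + ⅔v² + 2v + ⅓.
  leading term u: subtract (⅙)·f_2 from ½u + ⅔v² + 2v + ⅓ → ⅔v² + 2v + 4/3
  leading term v²: no divisor's leading term divides it; move ⅔v² to the remainder.
  leading term v: no divisor's leading term divides it; move 2v to the remainder.
  leading term 1: no divisor's leading term divides it; move 4/3 to the remainder.
  remainder ⅔v² + 2v + 4/3 ≠ 0; add g_3 = ⅔v² + 2v + 4/3 to the basis.

The other S-polynomials (S(f_1,g_3), S(f_2,g_3)) all reduce to 0 modulo the current basis, so we have a Gröbner basis.
Inter-reduce: drop elements whose leading term is divisible by another's, tail-reduce, and make monic.
Reduced Gröbner basis: {u - 2, v² + 3v + 2}.

Buchberger on the second generating set:
h_1 = 8uv + 10u + 16/3v² - 28/3, LT = uv.
h_2 = -22uv - 11u - 44/3v² - 22/3, LT = uv.

S(h_1,h_2): lcm = uv. S = ¾u - 3/2.
  leading term u: no divisor's leading term divides it; move ¾u to the remainder.
  leading term 1: no divisor's leading term divides it; move -3/2 to the remainder.
  remainder ¾u - 3/2 ≠ 0; add k_3 = ¾u - 3/2 to the basis.

S(h_1,k_3): lcm = uv. S = 5/4u + ⅔v² + 2v - 7/6.
  leading term u: subtract (5/3)·k_3 from 5/4u + ⅔v² + 2v - 7/6 → ⅔v² + 2v + 4/3
  leading term v²: no divisor's leading term divides it; move ⅔v² to the remainder.
  leading term v: no divisor's leading term divides it; move 2v to the remainder.
  leading term 1: no divisor's leading term divides it; move 4/3 to the remainder.
  remainder ⅔v² + 2v + 4/3 ≠ 0; add k_4 = ⅔v² + 2v + 4/3 to the basis.

The other S-polynomials (S(h_2,k_3), S(h_1,k_4), S(h_2,k_4), S(k_3,k_4)) all reduce to 0 modulo the current basis, so we have a Gröbner basis.
Inter-reduce: drop elements whose leading term is divisible by another's, tail-reduce, and make monic.
Reduced Gröbner basis: {u - 2, v² + 3v + 2}.

These coincide, so the ideals are equal.
The same test decides containment: I ⊆ J iff every generator of I reduces to 0 modulo a Gröbner basis of J.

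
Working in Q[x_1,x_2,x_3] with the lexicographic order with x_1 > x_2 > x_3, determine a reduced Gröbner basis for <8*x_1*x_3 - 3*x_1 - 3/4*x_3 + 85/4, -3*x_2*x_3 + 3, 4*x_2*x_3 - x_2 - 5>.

f_1 = 8*x_1*x_3 - 3*x_1 - 3/4*x_3 + 85/4, LT = x_1*x_3.
f_2 = -3*x_2*x_3 + 3, LT = x_2*x_3.
f_3 = 4*x_2*x_3 - x_2 - 5, LT = x_2*x_3.

S(f_1,f_2): lcm = x_1*x_2*x_3. S = -3/8*x_1*x_2 + x_1 - 3/32*x_2*x_3 + 85/32*x_2.
  leading term x_1*x_2: no divisor's leading term divides it; move -3/8*x_1*x_2 to the remainder.
  leading term x_1: no divisor's leading term divides it; move x_1 to the remainder.
  leading term x_2*x_3: subtract (1/32)·f_2 from -3/32*x_2*x_3 + 85/32*x_2 → 85/32*x_2 - 3/32
  leading term x_2: no divisor's leading term divides it; move 85/32*x_2 to the remainder.
  leading term 1: no divisor's leading term divides it; move -3/32 to the remainder.
  remainder -3/8*x_1*x_2 + x_1 + 85/32*x_2 - 3/32 ≠ 0; add g_4 = -3/8*x_1*x_2 + x_1 + 85/32*x_2 - 3/32 to the basis.

S(f_1,f_3): lcm = x_1*x_2*x_3. S = -1/8*x_1*x_2 + 5/4*x_1 - 3/32*x_2*x_3 + 85/32*x_2.
  leading term x_1*x_2: subtract (1/3)·g_4 from -1/8*x_1*x_2 + 5/4*x_1 - 3/32*x_2*x_3 + 85/32*x_2 → 11/12*x_1 - 3/32*x_2*x_3 + 85/48*x_2 + 1/32
  leading term x_1: no divisor's leading term divides it; move 11/12*x_1 to the remainder.
  leading term x_2*x_3: subtract (1/32)·f_2 from -3/32*x_2*x_3 + 85/48*x_2 + 1/32 → 85/48*x_2 - 1/16
  leading term x_2: no divisor's leading term divides it; move 85/48*x_2 to the remainder.
  leading term 1: no divisor's leading term divides it; move -1/16 to the remainder.
  remainder 11/12*x_1 + 85/48*x_2 - 1/16 ≠ 0; add g_5 = 11/12*x_1 + 85/48*x_2 - 1/16 to the basis.

S(f_2,f_3): lcm = x_2*x_3. S = 1/4*x_2 + 1/4.
  leading term x_2: no divisor's leading term divides it; move 1/4*x_2 to the remainder.
  leading term 1: no divisor's leading term divides it; move 1/4 to the remainder.
  remainder 1/4*x_2 + 1/4 ≠ 0; add g_6 = 1/4*x_2 + 1/4 to the basis.

S(f_1,g_5): lcm = x_1*x_3. S = -3/8*x_1 - 85/44*x_2*x_3 - 9/352*x_3 + 85/32.
  leading term x_1: subtract (-9/22)·g_5 from -3/8*x_1 - 85/44*x_2*x_3 - 9/352*x_3 + 85/32 → -85/44*x_2*x_3 + 255/352*x_2 - 9/352*x_3 + 463/176
  leading term x_2*x_3: subtract (85/132)·f_2 from -85/44*x_2*x_3 + 255/352*x_2 - 9/352*x_3 + 463/176 → 255/352*x_2 - 9/352*x_3 + 123/176
  leading term x_2: subtract (255/88)·g_6 from 255/352*x_2 - 9/352*x_3 + 123/176 → -9/352*x_3 - 9/352
  leading term x_3: no divisor's leading term divides it; move -9/352*x_3 to the remainder.
  leading term 1: no divisor's leading term divides it; move -9/352 to the remainder.
  remainder -9/352*x_3 - 9/352 ≠ 0; add g_7 = -9/352*x_3 - 9/352 to the basis.

The other S-polynomials (S(f_1,g_4), S(f_2,g_4), S(f_3,g_4), S(f_2,g_5), S(f_3,g_5), S(g_4,g_5), S(f_1,g_6), S(f_2,g_6), S(f_3,g_6), S(g_4,g_6), S(g_5,g_6), S(f_1,g_7), S(f_2,g_7), S(f_3,g_7), S(g_4,g_7), S(g_5,g_7), S(g_6,g_7)) all reduce to 0 modulo the current basis, so we have a Gröbner basis.
Inter-reduce: drop elements whose leading term is divisible by another's, tail-reduce, and make monic.

G = {x_1 - 2, x_2 + 1, x_3 + 1}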